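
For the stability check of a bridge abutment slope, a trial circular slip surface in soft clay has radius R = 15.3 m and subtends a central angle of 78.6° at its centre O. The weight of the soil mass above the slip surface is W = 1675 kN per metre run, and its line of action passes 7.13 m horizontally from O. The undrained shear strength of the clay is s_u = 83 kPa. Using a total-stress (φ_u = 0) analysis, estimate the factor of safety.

Taking moments about the centre O, the resisting moment is provided by the undrained shear strength acting along the arc:
Arc length L_a = R·θ = 15.3·(78.6°·π/180) = 15.3·1.3718 = 20.99 m
M_R = s_u·L_a·R = 83·20.99·15.3 = 26653.9 kN·m/m
M_D = W·d = 1675·7.13 = 11942.8 kN·m/m
FS = M_R / M_D = 26653.9 / 11942.8 = 2.232

FS = 2.23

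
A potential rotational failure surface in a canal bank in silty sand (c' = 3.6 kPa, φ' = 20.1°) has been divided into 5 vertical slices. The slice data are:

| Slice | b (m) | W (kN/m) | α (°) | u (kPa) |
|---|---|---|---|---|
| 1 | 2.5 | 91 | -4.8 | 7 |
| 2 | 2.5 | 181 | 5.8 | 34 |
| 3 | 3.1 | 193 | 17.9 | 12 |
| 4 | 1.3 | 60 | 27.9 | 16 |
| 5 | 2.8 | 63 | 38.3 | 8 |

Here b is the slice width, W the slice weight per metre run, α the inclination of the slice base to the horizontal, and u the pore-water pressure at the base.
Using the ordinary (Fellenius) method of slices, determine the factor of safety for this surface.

FS = 1.32

Ordinary method of slices: FS = Σ[c'·Δl_i + (W_i cosα_i − u_i·Δl_i)·tanφ'] / Σ W_i sinα_i, with Δl_i = b_i / cosα_i.
Slice 1: Δl = 2.5/cos(-4.8°) = 2.509 m; N'_1 = 91·cos(-4.8°) − 7·2.509 = 73.1; c'Δl = 9.03; W sinα = -7.6
Slice 2: Δl = 2.5/cos5.8° = 2.513 m; N'_2 = 181·cos5.8° − 34·2.513 = 94.6; c'Δl = 9.05; W sinα = 18.3
Slice 3: Δl = 3.1/cos17.9° = 3.258 m; N'_3 = 193·cos17.9° − 12·3.258 = 144.6; c'Δl = 11.73; W sinα = 59.3
Slice 4: Δl = 1.3/cos27.9° = 1.471 m; N'_4 = 60·cos27.9° − 16·1.471 = 29.5; c'Δl = 5.30; W sinα = 28.1
Slice 5: Δl = 2.8/cos38.3° = 3.568 m; N'_5 = 63·cos38.3° − 8·3.568 = 20.9; c'Δl = 12.84; W sinα = 39.0
Σc'Δl = 47.9 kN/m; ΣN' = 362.7 kN/m; ΣW sinα = 137.1 kN/m
Resisting = 47.9 + 362.7·tan20.1° = 47.9 + 132.7 = 180.7 kN/m
FS = 180.7 / 137.1 = 1.318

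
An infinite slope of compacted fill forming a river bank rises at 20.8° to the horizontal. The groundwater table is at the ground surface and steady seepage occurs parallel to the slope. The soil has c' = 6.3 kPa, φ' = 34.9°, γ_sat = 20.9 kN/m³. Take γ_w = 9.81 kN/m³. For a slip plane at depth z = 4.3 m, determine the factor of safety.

FS = 1.19

With seepage parallel to the slope and the water table at the surface, the effective normal stress on the slip plane uses the buoyant unit weight γ' = γ_sat − γ_w while the driving shear stress uses γ_sat:
FS = [c' + γ' z cos²β tanφ'] / [γ_sat z sinβ cosβ]
γ' = 20.9 − 9.81 = 11.09 kN/m³
Numerator = 6.3 + 11.09·4.3·cos²20.8°·tan34.9° = 6.3 + 11.09·4.3·0.8739·0.6976 = 35.372 kPa
Denominator = 20.9·4.3·sin20.8°·cos20.8° = 20.9·4.3·0.3551·0.9348 = 29.834 kPa
FS = 35.372 / 29.834 = 1.186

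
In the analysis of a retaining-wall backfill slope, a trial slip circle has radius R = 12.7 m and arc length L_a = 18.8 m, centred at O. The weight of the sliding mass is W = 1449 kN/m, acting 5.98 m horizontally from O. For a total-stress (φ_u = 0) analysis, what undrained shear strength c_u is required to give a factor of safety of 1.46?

c_u = 53.0 kPa

FS = c_u·L_a·R / (W·d), so c_u = FS·W·d / (L_a·R).
c_u = 1.46·1449·5.98 / (18.80·12.7) = 12650.9 / 238.76 = 52.99 kPa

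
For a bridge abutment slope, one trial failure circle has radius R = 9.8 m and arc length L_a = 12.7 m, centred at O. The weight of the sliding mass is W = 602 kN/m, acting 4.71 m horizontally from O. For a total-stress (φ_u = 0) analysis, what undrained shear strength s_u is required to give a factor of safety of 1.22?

s_u = 27.8 kPa

FS = s_u·L_a·R / (W·d), so s_u = FS·W·d / (L_a·R).
s_u = 1.22·602·4.71 / (12.70·9.8) = 3459.2 / 124.46 = 27.79 kPa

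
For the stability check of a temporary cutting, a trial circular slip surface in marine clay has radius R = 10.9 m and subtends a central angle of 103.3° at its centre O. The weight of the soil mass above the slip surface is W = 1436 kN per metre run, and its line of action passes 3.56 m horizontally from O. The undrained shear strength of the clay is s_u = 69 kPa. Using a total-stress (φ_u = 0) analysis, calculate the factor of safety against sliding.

FS = 2.89

Taking moments about the centre O, the resisting moment is provided by the undrained shear strength acting along the arc:
Arc length L_a = R·θ = 10.9·(103.3°·π/180) = 10.9·1.8029 = 19.65 m
M_R = s_u·L_a·R = 69·19.65·10.9 = 14780.2 kN·m/m
M_D = W·d = 1436·3.56 = 5112.2 kN·m/m
FS = M_R / M_D = 14780.2 / 5112.2 = 2.891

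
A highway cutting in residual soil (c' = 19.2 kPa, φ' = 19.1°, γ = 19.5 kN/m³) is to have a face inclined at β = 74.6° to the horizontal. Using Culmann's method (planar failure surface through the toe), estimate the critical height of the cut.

H_c = 8.28 m

Culmann's analysis gives the critical failure plane at α_cr = (β + φ')/2 = (74.6 + 19.1)/2 = 46.8°, and the critical height
H_c = (4c'/γ) · sinβ cosφ' / [1 − cos(β − φ')]
    = (4·19.2/19.5) · sin74.6°·cos19.1° / [1 − cos(55.5°)]
    = 3.938 · 0.9641·0.9449 / [1 − 0.5664]
    = 3.938 · 0.9110 / 0.4336
    = 8.28 m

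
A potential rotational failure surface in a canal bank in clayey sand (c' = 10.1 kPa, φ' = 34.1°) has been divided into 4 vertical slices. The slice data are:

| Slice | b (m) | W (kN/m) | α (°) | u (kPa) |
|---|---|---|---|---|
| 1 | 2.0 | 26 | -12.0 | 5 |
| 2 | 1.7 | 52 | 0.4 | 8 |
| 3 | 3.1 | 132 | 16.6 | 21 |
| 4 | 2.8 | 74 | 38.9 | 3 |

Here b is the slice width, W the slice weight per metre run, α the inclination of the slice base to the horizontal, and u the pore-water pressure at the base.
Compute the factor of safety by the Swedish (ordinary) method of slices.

Ordinary method of slices: FS = Σ[c'·Δl_i + (W_i cosα_i − u_i·Δl_i)·tanφ'] / Σ W_i sinα_i, with Δl_i = b_i / cosα_i.
Slice 1: Δl = 2.0/cos(-12.0°) = 2.045 m; N'_1 = 26·cos(-12.0°) − 5·2.045 = 15.2; c'Δl = 20.65; W sinα = -5.4
Slice 2: Δl = 1.7/cos0.4° = 1.700 m; N'_2 = 52·cos0.4° − 8·1.700 = 38.4; c'Δl = 17.17; W sinα = 0.4
Slice 3: Δl = 3.1/cos16.6° = 3.235 m; N'_3 = 132·cos16.6° − 21·3.235 = 58.6; c'Δl = 32.67; W sinα = 37.7
Slice 4: Δl = 2.8/cos38.9° = 3.598 m; N'_4 = 74·cos38.9° − 3·3.598 = 46.8; c'Δl = 36.34; W sinα = 46.5
Σc'Δl = 106.8 kN/m; ΣN' = 159.0 kN/m; ΣW sinα = 79.1 kN/m
Resisting = 106.8 + 159.0·tan34.1° = 106.8 + 107.6 = 214.5 kN/m
FS = 214.5 / 79.1 = 2.710

FS = 2.71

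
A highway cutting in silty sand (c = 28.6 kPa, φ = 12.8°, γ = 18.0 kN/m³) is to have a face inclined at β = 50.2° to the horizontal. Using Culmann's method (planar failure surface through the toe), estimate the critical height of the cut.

Culmann's analysis gives the critical failure plane at α_cr = (β + φ)/2 = (50.2 + 12.8)/2 = 31.5°, and the critical height
H_c = (4c/γ) · sinβ cosφ / [1 − cos(β − φ)]
    = (4·28.6/18.0) · sin50.2°·cos12.8° / [1 − cos(37.4°)]
    = 6.356 · 0.7683·0.9751 / [1 − 0.7944]
    = 6.356 · 0.7492 / 0.2056
    = 23.16 m

H_c = 23.16 m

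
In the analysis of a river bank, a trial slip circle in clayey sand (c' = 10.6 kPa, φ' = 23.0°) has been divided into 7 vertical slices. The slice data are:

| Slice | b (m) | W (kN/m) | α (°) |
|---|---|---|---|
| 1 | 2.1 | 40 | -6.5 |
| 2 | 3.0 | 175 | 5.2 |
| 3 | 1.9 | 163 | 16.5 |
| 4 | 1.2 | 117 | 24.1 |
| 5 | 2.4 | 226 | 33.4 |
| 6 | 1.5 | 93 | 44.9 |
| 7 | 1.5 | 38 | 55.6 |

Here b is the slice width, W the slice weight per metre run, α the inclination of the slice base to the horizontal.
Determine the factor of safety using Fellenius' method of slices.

Ordinary method of slices: FS = Σ[c'·Δl_i + (W_i cosα_i)·tanφ'] / Σ W_i sinα_i, with Δl_i = b_i / cosα_i.
Slice 1: Δl = 2.1/cos(-6.5°) = 2.114 m; N'_1 = 40·cos(-6.5°) = 39.7; c'Δl = 22.40; W sinα = -4.5
Slice 2: Δl = 3.0/cos5.2° = 3.012 m; N'_2 = 175·cos5.2° = 174.3; c'Δl = 31.93; W sinα = 15.9
Slice 3: Δl = 1.9/cos16.5° = 1.982 m; N'_3 = 163·cos16.5° = 156.3; c'Δl = 21.00; W sinα = 46.3
Slice 4: Δl = 1.2/cos24.1° = 1.315 m; N'_4 = 117·cos24.1° = 106.8; c'Δl = 13.93; W sinα = 47.8
Slice 5: Δl = 2.4/cos33.4° = 2.875 m; N'_5 = 226·cos33.4° = 188.7; c'Δl = 30.47; W sinα = 124.4
Slice 6: Δl = 1.5/cos44.9° = 2.118 m; N'_6 = 93·cos44.9° = 65.9; c'Δl = 22.45; W sinα = 65.6
Slice 7: Δl = 1.5/cos55.6° = 2.655 m; N'_7 = 38·cos55.6° = 21.5; c'Δl = 28.14; W sinα = 31.4
Σc'Δl = 170.3 kN/m; ΣN' = 753.1 kN/m; ΣW sinα = 326.8 kN/m
Resisting = 170.3 + 753.1·tan23.0° = 170.3 + 319.7 = 490.0 kN/m
FS = 490.0 / 326.8 = 1.499

FS = 1.50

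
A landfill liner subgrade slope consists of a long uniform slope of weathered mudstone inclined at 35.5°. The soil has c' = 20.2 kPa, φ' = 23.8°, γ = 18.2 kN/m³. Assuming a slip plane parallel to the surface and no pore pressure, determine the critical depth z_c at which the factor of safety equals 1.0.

z_c = 6.15 m

Setting FS = 1.00 in FS = [c' + γz cos²β tanφ'] / [γz sinβ cosβ] and solving for z:
z = c' / [γ cosβ (FS·sinβ − cosβ·tanφ')]
  = 20.2 / [18.2·cos35.5°·(1.00·sin35.5° − cos35.5°·tan23.8°)]
  = 20.2 / [18.2·0.8141·(1.00·0.5807 − 0.8141·0.4411)]
  = 20.2 / 3.2839 = 6.151 m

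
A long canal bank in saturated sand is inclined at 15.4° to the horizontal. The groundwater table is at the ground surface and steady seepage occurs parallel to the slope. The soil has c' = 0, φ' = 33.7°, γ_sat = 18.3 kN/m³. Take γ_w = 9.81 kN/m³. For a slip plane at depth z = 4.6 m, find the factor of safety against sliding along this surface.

FS = 1.12

With seepage parallel to the slope and the water table at the surface, the effective normal stress on the slip plane uses the buoyant unit weight γ' = γ_sat − γ_w while the driving shear stress uses γ_sat:
FS = [c' + γ' z cos²β tanφ'] / [γ_sat z sinβ cosβ]
(For c' = 0 this reduces to FS = (γ'/γ_sat)·tanφ'/tanβ.)
γ' = 18.3 − 9.81 = 8.49 kN/m³
Numerator = 0.0 + 8.49·4.6·cos²15.4°·tan33.7° = 0.0 + 8.49·4.6·0.9295·0.6669 = 24.209 kPa
Denominator = 18.3·4.6·sin15.4°·cos15.4° = 18.3·4.6·0.2656·0.9641 = 21.552 kPa
FS = 24.209 / 21.552 = 1.123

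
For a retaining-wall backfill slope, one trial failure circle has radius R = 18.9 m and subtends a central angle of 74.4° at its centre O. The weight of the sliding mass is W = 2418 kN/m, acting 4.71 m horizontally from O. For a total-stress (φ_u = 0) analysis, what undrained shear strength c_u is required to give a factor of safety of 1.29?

c_u = 31.7 kPa

FS = c_u·L_a·R / (W·d), so c_u = FS·W·d / (L_a·R).
Arc length L_a = R·θ = 18.9·(74.4°·π/180) = 18.9·1.2985 = 24.54 m
c_u = 1.29·2418·4.71 / (24.54·18.9) = 14691.5 / 463.85 = 31.67 kPa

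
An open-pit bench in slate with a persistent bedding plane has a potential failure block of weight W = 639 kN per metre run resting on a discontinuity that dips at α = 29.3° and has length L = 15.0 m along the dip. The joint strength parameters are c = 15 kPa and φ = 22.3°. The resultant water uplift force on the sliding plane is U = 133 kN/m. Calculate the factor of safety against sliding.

Resolving the block weight along and normal to the plane and applying the Mohr–Coulomb strength on the joint:
N' = W cosα − U = 639·cos29.3° − 133 = 424.3 kN/m
Driving force T = W sinα = 639·sin29.3° = 312.7 kN/m
Resisting force R = c·L + N'·tanφ = 15·15.0 + 424.3·tan22.3° = 225.0 + 174.0 = 399.0 kN/m
FS = R / T = 399.0 / 312.7 = 1.276

FS = 1.28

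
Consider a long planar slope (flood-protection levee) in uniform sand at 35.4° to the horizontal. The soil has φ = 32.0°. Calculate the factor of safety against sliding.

FS = 0.88

For a dry cohesionless infinite slope the factor of safety is FS = tanφ / tanβ.
FS = tan32.0° / tan35.4° = 0.6249 / 0.7107 = 0.879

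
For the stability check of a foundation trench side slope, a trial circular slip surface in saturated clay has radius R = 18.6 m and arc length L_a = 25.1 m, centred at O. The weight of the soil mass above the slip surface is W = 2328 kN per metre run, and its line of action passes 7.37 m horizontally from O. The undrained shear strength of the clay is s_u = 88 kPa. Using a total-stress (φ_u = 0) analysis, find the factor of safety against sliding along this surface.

FS = 2.39

Taking moments about the centre O, the resisting moment is provided by the undrained shear strength acting along the arc:
M_R = s_u·L_a·R = 88·25.10·18.6 = 41083.7 kN·m/m
M_D = W·d = 2328·7.37 = 17157.4 kN·m/m
FS = M_R / M_D = 41083.7 / 17157.4 = 2.395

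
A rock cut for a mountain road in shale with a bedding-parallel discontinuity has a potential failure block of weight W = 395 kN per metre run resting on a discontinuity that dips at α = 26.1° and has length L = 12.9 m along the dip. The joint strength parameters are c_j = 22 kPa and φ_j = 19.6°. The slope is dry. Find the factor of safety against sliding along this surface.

Resolving the block weight along and normal to the plane and applying the Mohr–Coulomb strength on the joint:
N' = W cosα = 395·cos26.1° = 354.7 kN/m
Driving force T = W sinα = 395·sin26.1° = 173.8 kN/m
Resisting force R = c_j·L + N'·tanφ_j = 22·12.9 + 354.7·tan19.6° = 283.8 + 126.3 = 410.1 kN/m
FS = R / T = 410.1 / 173.8 = 2.360

FS = 2.36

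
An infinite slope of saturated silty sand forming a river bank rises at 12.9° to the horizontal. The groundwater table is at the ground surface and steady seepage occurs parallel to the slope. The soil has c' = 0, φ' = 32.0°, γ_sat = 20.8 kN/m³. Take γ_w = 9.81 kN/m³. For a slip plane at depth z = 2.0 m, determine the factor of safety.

FS = 1.44

With seepage parallel to the slope and the water table at the surface, the effective normal stress on the slip plane uses the buoyant unit weight γ' = γ_sat − γ_w while the driving shear stress uses γ_sat:
FS = [c' + γ' z cos²β tanφ'] / [γ_sat z sinβ cosβ]
(For c' = 0 this reduces to FS = (γ'/γ_sat)·tanφ'/tanβ.)
γ' = 20.8 − 9.81 = 10.99 kN/m³
Numerator = 0.0 + 10.99·2.0·cos²12.9°·tan32.0° = 0.0 + 10.99·2.0·0.9502·0.6249 = 13.050 kPa
Denominator = 20.8·2.0·sin12.9°·cos12.9° = 20.8·2.0·0.2233·0.9748 = 9.053 kPa
FS = 13.050 / 9.053 = 1.442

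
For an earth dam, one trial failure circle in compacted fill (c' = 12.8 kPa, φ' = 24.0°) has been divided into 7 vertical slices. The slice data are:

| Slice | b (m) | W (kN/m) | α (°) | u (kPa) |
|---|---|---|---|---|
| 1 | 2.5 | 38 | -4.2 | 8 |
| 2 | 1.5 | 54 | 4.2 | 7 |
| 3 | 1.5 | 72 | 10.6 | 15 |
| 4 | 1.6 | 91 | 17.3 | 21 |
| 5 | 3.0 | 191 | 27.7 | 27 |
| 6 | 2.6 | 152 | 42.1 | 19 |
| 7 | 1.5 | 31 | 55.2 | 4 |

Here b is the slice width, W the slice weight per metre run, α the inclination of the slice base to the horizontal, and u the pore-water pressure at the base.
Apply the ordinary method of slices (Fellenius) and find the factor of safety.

FS = 1.34

Ordinary method of slices: FS = Σ[c'·Δl_i + (W_i cosα_i − u_i·Δl_i)·tanφ'] / Σ W_i sinα_i, with Δl_i = b_i / cosα_i.
Slice 1: Δl = 2.5/cos(-4.2°) = 2.507 m; N'_1 = 38·cos(-4.2°) − 8·2.507 = 17.8; c'Δl = 32.09; W sinα = -2.8
Slice 2: Δl = 1.5/cos4.2° = 1.504 m; N'_2 = 54·cos4.2° − 7·1.504 = 43.3; c'Δl = 19.25; W sinα = 4.0
Slice 3: Δl = 1.5/cos10.6° = 1.526 m; N'_3 = 72·cos10.6° − 15·1.526 = 47.9; c'Δl = 19.53; W sinα = 13.2
Slice 4: Δl = 1.6/cos17.3° = 1.676 m; N'_4 = 91·cos17.3° − 21·1.676 = 51.7; c'Δl = 21.45; W sinα = 27.1
Slice 5: Δl = 3.0/cos27.7° = 3.388 m; N'_5 = 191·cos27.7° − 27·3.388 = 77.6; c'Δl = 43.37; W sinα = 88.8
Slice 6: Δl = 2.6/cos42.1° = 3.504 m; N'_6 = 152·cos42.1° − 19·3.504 = 46.2; c'Δl = 44.85; W sinα = 101.9
Slice 7: Δl = 1.5/cos55.2° = 2.628 m; N'_7 = 31·cos55.2° − 4·2.628 = 7.2; c'Δl = 33.64; W sinα = 25.5
Σc'Δl = 214.2 kN/m; ΣN' = 291.7 kN/m; ΣW sinα = 257.6 kN/m
Resisting = 214.2 + 291.7·tan24.0° = 214.2 + 129.9 = 344.1 kN/m
FS = 344.1 / 257.6 = 1.336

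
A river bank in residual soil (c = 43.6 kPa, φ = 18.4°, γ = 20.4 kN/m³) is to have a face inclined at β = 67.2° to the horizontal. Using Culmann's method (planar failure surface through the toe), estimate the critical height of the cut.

H_c = 21.91 m

Culmann's analysis gives the critical failure plane at α_cr = (β + φ)/2 = (67.2 + 18.4)/2 = 42.8°, and the critical height
H_c = (4c/γ) · sinβ cosφ / [1 − cos(β − φ)]
    = (4·43.6/20.4) · sin67.2°·cos18.4° / [1 − cos(48.8°)]
    = 8.549 · 0.9219·0.9489 / [1 − 0.6587]
    = 8.549 · 0.8747 / 0.3413
    = 21.91 m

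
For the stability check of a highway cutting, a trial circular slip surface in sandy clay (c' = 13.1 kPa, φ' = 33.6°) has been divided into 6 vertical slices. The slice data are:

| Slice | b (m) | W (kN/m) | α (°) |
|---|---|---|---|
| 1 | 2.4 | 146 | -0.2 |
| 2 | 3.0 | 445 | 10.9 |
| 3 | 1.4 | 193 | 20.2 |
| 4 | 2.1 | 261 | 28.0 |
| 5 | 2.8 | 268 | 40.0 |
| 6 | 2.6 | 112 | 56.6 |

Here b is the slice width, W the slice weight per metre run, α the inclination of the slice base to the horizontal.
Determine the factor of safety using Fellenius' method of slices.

FS = 1.99

Ordinary method of slices: FS = Σ[c'·Δl_i + (W_i cosα_i)·tanφ'] / Σ W_i sinα_i, with Δl_i = b_i / cosα_i.
Slice 1: Δl = 2.4/cos(-0.2°) = 2.400 m; N'_1 = 146·cos(-0.2°) = 146.0; c'Δl = 31.44; W sinα = -0.5
Slice 2: Δl = 3.0/cos10.9° = 3.055 m; N'_2 = 445·cos10.9° = 437.0; c'Δl = 40.02; W sinα = 84.1
Slice 3: Δl = 1.4/cos20.2° = 1.492 m; N'_3 = 193·cos20.2° = 181.1; c'Δl = 19.54; W sinα = 66.6
Slice 4: Δl = 2.1/cos28.0° = 2.378 m; N'_4 = 261·cos28.0° = 230.4; c'Δl = 31.16; W sinα = 122.5
Slice 5: Δl = 2.8/cos40.0° = 3.655 m; N'_5 = 268·cos40.0° = 205.3; c'Δl = 47.88; W sinα = 172.3
Slice 6: Δl = 2.6/cos56.6° = 4.723 m; N'_6 = 112·cos56.6° = 61.7; c'Δl = 61.87; W sinα = 93.5
Σc'Δl = 231.9 kN/m; ΣN' = 1261.5 kN/m; ΣW sinα = 538.6 kN/m
Resisting = 231.9 + 1261.5·tan33.6° = 231.9 + 838.1 = 1070.1 kN/m
FS = 1070.1 / 538.6 = 1.987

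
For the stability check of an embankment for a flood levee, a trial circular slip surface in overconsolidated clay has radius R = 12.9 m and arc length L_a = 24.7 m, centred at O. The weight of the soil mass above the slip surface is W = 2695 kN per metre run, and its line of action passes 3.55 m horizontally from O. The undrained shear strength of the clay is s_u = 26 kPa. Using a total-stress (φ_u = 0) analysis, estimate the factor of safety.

Taking moments about the centre O, the resisting moment is provided by the undrained shear strength acting along the arc:
M_R = s_u·L_a·R = 26·24.70·12.9 = 8284.4 kN·m/m
M_D = W·d = 2695·3.55 = 9567.2 kN·m/m
FS = M_R / M_D = 8284.4 / 9567.2 = 0.866

FS = 0.87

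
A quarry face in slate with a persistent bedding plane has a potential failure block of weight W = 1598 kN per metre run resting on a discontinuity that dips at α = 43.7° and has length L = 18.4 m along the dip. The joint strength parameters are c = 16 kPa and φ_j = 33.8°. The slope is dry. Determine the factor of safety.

Resolving the block weight along and normal to the plane and applying the Mohr–Coulomb strength on the joint:
N' = W cosα = 1598·cos43.7° = 1155.3 kN/m
Driving force T = W sinα = 1598·sin43.7° = 1104.0 kN/m
Resisting force R = c·L + N'·tanφ_j = 16·18.4 + 1155.3·tan33.8° = 294.4 + 773.4 = 1067.8 kN/m
FS = R / T = 1067.8 / 1104.0 = 0.967

FS = 0.97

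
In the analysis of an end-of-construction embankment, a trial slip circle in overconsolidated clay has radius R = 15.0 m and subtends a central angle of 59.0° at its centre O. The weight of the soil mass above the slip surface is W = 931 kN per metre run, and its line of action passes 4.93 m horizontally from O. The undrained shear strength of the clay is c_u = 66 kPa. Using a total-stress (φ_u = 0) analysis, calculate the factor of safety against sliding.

FS = 3.33

Taking moments about the centre O, the resisting moment is provided by the undrained shear strength acting along the arc:
Arc length L_a = R·θ = 15.0·(59.0°·π/180) = 15.0·1.0297 = 15.45 m
M_R = c_u·L_a·R = 66·15.45·15.0 = 15291.7 kN·m/m
M_D = W·d = 931·4.93 = 4589.8 kN·m/m
FS = M_R / M_D = 15291.7 / 4589.8 = 3.332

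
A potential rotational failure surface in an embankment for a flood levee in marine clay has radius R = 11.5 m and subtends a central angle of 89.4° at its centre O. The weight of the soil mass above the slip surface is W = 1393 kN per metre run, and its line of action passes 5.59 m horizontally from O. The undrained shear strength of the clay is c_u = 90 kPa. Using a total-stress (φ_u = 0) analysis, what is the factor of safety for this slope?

Taking moments about the centre O, the resisting moment is provided by the undrained shear strength acting along the arc:
Arc length L_a = R·θ = 11.5·(89.4°·π/180) = 11.5·1.5603 = 17.94 m
M_R = c_u·L_a·R = 90·17.94·11.5 = 18571.8 kN·m/m
M_D = W·d = 1393·5.59 = 7786.9 kN·m/m
FS = M_R / M_D = 18571.8 / 7786.9 = 2.385

FS = 2.39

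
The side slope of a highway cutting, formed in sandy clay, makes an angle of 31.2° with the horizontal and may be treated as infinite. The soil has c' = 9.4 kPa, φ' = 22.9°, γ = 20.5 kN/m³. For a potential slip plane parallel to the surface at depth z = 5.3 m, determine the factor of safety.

For an infinite slope with a slip plane parallel to the surface (no pore pressure): FS = [c' + γz cos²β tanφ'] / [γz sinβ cosβ].
γz = 20.5·5.3 = 108.65 kN/m²
Numerator = 9.4 + 108.65·cos²31.2°·tan22.9° = 9.4 + 108.65·0.7316·0.4224 = 42.979 kPa
Denominator = 108.65·sin31.2°·cos31.2° = 108.65·0.5180·0.8554 = 48.143 kPa
FS = 42.979 / 48.143 = 0.893

FS = 0.89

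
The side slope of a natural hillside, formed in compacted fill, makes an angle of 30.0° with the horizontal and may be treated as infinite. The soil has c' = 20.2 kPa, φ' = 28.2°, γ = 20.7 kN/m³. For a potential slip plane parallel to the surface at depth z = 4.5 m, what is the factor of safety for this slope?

FS = 1.43

For an infinite slope with a slip plane parallel to the surface (no pore pressure): FS = [c' + γz cos²β tanφ'] / [γz sinβ cosβ].
γz = 20.7·4.5 = 93.15 kN/m²
Numerator = 20.2 + 93.15·cos²30.0°·tan28.2° = 20.2 + 93.15·0.7500·0.5362 = 57.660 kPa
Denominator = 93.15·sin30.0°·cos30.0° = 93.15·0.5000·0.8660 = 40.335 kPa
FS = 57.660 / 40.335 = 1.430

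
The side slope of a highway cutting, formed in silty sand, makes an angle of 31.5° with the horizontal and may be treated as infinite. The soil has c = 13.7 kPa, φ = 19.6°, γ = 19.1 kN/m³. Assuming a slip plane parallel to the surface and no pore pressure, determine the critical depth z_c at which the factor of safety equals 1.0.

z_c = 3.84 m

Setting FS = 1.00 in FS = [c + γz cos²β tanφ] / [γz sinβ cosβ] and solving for z:
z = c / [γ cosβ (FS·sinβ − cosβ·tanφ)]
  = 13.7 / [19.1·cos31.5°·(1.00·sin31.5° − cos31.5°·tan19.6°)]
  = 13.7 / [19.1·0.8526·(1.00·0.5225 − 0.8526·0.3561)]
  = 13.7 / 3.5647 = 3.843 m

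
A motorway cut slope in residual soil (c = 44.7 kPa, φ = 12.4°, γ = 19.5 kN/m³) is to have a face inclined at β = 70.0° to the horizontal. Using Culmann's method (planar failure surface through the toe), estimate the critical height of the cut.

H_c = 18.13 m

Culmann's analysis gives the critical failure plane at α_cr = (β + φ)/2 = (70.0 + 12.4)/2 = 41.2°, and the critical height
H_c = (4c/γ) · sinβ cosφ / [1 − cos(β − φ)]
    = (4·44.7/19.5) · sin70.0°·cos12.4° / [1 − cos(57.6°)]
    = 9.169 · 0.9397·0.9767 / [1 − 0.5358]
    = 9.169 · 0.9178 / 0.4642
    = 18.13 m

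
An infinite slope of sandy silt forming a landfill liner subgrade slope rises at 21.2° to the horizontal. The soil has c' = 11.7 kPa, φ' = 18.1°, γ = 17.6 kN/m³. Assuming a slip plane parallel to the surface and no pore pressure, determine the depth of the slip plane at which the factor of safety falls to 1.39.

Setting FS = 1.39 in FS = [c' + γz cos²β tanφ'] / [γz sinβ cosβ] and solving for z:
z = c' / [γ cosβ (FS·sinβ − cosβ·tanφ')]
  = 11.7 / [17.6·cos21.2°·(1.39·sin21.2° − cos21.2°·tan18.1°)]
  = 11.7 / [17.6·0.9323·(1.39·0.3616 − 0.9323·0.3269)]
  = 11.7 / 3.2478 = 3.602 m

z = 3.60 m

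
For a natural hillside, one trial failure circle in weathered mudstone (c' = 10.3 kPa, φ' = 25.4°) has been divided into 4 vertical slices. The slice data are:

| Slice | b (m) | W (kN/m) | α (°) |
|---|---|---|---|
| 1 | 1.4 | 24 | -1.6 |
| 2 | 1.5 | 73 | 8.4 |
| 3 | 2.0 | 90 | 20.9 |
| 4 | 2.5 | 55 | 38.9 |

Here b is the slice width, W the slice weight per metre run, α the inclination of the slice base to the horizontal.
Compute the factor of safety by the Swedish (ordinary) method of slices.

FS = 2.49

Ordinary method of slices: FS = Σ[c'·Δl_i + (W_i cosα_i)·tanφ'] / Σ W_i sinα_i, with Δl_i = b_i / cosα_i.
Slice 1: Δl = 1.4/cos(-1.6°) = 1.401 m; N'_1 = 24·cos(-1.6°) = 24.0; c'Δl = 14.43; W sinα = -0.7
Slice 2: Δl = 1.5/cos8.4° = 1.516 m; N'_2 = 73·cos8.4° = 72.2; c'Δl = 15.62; W sinα = 10.7
Slice 3: Δl = 2.0/cos20.9° = 2.141 m; N'_3 = 90·cos20.9° = 84.1; c'Δl = 22.05; W sinα = 32.1
Slice 4: Δl = 2.5/cos38.9° = 3.212 m; N'_4 = 55·cos38.9° = 42.8; c'Δl = 33.09; W sinα = 34.5
Σc'Δl = 85.2 kN/m; ΣN' = 223.1 kN/m; ΣW sinα = 76.6 kN/m
Resisting = 85.2 + 223.1·tan25.4° = 85.2 + 105.9 = 191.1 kN/m
FS = 191.1 / 76.6 = 2.494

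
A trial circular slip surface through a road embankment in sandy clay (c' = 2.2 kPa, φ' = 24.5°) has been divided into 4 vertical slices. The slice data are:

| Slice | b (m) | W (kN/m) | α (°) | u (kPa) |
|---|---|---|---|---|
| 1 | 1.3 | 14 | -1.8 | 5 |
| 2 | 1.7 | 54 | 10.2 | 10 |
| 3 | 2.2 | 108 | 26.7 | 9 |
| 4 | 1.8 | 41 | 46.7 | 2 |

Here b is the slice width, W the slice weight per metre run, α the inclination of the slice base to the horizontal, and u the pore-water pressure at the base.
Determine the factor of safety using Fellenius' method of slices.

Ordinary method of slices: FS = Σ[c'·Δl_i + (W_i cosα_i − u_i·Δl_i)·tanφ'] / Σ W_i sinα_i, with Δl_i = b_i / cosα_i.
Slice 1: Δl = 1.3/cos(-1.8°) = 1.301 m; N'_1 = 14·cos(-1.8°) − 5·1.301 = 7.5; c'Δl = 2.86; W sinα = -0.4
Slice 2: Δl = 1.7/cos10.2° = 1.727 m; N'_2 = 54·cos10.2° − 10·1.727 = 35.9; c'Δl = 3.80; W sinα = 9.6
Slice 3: Δl = 2.2/cos26.7° = 2.463 m; N'_3 = 108·cos26.7° − 9·2.463 = 74.3; c'Δl = 5.42; W sinα = 48.5
Slice 4: Δl = 1.8/cos46.7° = 2.625 m; N'_4 = 41·cos46.7° − 2·2.625 = 22.9; c'Δl = 5.77; W sinα = 29.8
Σc'Δl = 17.9 kN/m; ΣN' = 140.6 kN/m; ΣW sinα = 87.5 kN/m
Resisting = 17.9 + 140.6·tan24.5° = 17.9 + 64.1 = 81.9 kN/m
FS = 81.9 / 87.5 = 0.936

FS = 0.94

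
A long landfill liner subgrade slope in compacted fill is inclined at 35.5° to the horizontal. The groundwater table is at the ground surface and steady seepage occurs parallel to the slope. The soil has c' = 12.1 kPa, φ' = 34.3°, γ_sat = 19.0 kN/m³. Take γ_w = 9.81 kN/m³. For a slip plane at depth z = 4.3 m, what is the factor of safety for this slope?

FS = 0.78

With seepage parallel to the slope and the water table at the surface, the effective normal stress on the slip plane uses the buoyant unit weight γ' = γ_sat − γ_w while the driving shear stress uses γ_sat:
FS = [c' + γ' z cos²β tanφ'] / [γ_sat z sinβ cosβ]
γ' = 19.0 − 9.81 = 9.19 kN/m³
Numerator = 12.1 + 9.19·4.3·cos²35.5°·tan34.3° = 12.1 + 9.19·4.3·0.6628·0.6822 = 29.966 kPa
Denominator = 19.0·4.3·sin35.5°·cos35.5° = 19.0·4.3·0.5807·0.8141 = 38.624 kPa
FS = 29.966 / 38.624 = 0.776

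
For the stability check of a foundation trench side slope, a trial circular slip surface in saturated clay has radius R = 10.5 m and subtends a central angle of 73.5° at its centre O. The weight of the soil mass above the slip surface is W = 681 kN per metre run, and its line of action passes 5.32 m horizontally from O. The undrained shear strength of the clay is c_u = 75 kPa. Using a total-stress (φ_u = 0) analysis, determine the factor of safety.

FS = 2.93

Taking moments about the centre O, the resisting moment is provided by the undrained shear strength acting along the arc:
Arc length L_a = R·θ = 10.5·(73.5°·π/180) = 10.5·1.2828 = 13.47 m
M_R = c_u·L_a·R = 75·13.47·10.5 = 10607.3 kN·m/m
M_D = W·d = 681·5.32 = 3622.9 kN·m/m
FS = M_R / M_D = 10607.3 / 3622.9 = 2.928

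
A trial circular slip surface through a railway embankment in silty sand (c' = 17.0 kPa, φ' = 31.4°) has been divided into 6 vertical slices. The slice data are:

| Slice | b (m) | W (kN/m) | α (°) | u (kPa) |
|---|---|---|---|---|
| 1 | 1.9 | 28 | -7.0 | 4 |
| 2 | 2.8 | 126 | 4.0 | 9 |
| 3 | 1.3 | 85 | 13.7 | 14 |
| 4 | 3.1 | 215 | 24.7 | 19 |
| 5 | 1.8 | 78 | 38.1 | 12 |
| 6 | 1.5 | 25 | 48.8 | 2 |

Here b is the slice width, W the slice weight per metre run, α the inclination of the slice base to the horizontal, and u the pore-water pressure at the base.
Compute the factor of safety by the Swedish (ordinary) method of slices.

Ordinary method of slices: FS = Σ[c'·Δl_i + (W_i cosα_i − u_i·Δl_i)·tanφ'] / Σ W_i sinα_i, with Δl_i = b_i / cosα_i.
Slice 1: Δl = 1.9/cos(-7.0°) = 1.914 m; N'_1 = 28·cos(-7.0°) − 4·1.914 = 20.1; c'Δl = 32.54; W sinα = -3.4
Slice 2: Δl = 2.8/cos4.0° = 2.807 m; N'_2 = 126·cos4.0° − 9·2.807 = 100.4; c'Δl = 47.72; W sinα = 8.8
Slice 3: Δl = 1.3/cos13.7° = 1.338 m; N'_3 = 85·cos13.7° − 14·1.338 = 63.8; c'Δl = 22.75; W sinα = 20.1
Slice 4: Δl = 3.1/cos24.7° = 3.412 m; N'_4 = 215·cos24.7° − 19·3.412 = 130.5; c'Δl = 58.01; W sinα = 89.8
Slice 5: Δl = 1.8/cos38.1° = 2.287 m; N'_5 = 78·cos38.1° − 12·2.287 = 33.9; c'Δl = 38.89; W sinα = 48.1
Slice 6: Δl = 1.5/cos48.8° = 2.277 m; N'_6 = 25·cos48.8° − 2·2.277 = 11.9; c'Δl = 38.71; W sinα = 18.8
Σc'Δl = 238.6 kN/m; ΣN' = 360.8 kN/m; ΣW sinα = 182.3 kN/m
Resisting = 238.6 + 360.8·tan31.4° = 238.6 + 220.2 = 458.8 kN/m
FS = 458.8 / 182.3 = 2.517

FS = 2.52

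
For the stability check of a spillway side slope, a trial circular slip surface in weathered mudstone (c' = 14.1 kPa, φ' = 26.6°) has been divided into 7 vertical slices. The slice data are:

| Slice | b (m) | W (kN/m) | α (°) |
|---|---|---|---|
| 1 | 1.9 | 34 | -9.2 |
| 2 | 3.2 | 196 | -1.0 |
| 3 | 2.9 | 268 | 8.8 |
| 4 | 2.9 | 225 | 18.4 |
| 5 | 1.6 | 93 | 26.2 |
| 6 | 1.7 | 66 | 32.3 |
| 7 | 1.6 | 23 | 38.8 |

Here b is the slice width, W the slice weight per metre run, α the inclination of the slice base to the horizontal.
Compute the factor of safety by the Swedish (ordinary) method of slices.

Ordinary method of slices: FS = Σ[c'·Δl_i + (W_i cosα_i)·tanφ'] / Σ W_i sinα_i, with Δl_i = b_i / cosα_i.
Slice 1: Δl = 1.9/cos(-9.2°) = 1.925 m; N'_1 = 34·cos(-9.2°) = 33.6; c'Δl = 27.14; W sinα = -5.4
Slice 2: Δl = 3.2/cos(-1.0°) = 3.200 m; N'_2 = 196·cos(-1.0°) = 196.0; c'Δl = 45.13; W sinα = -3.4
Slice 3: Δl = 2.9/cos8.8° = 2.935 m; N'_3 = 268·cos8.8° = 264.8; c'Δl = 41.38; W sinα = 41.0
Slice 4: Δl = 2.9/cos18.4° = 3.056 m; N'_4 = 225·cos18.4° = 213.5; c'Δl = 43.09; W sinα = 71.0
Slice 5: Δl = 1.6/cos26.2° = 1.783 m; N'_5 = 93·cos26.2° = 83.4; c'Δl = 25.14; W sinα = 41.1
Slice 6: Δl = 1.7/cos32.3° = 2.011 m; N'_6 = 66·cos32.3° = 55.8; c'Δl = 28.36; W sinα = 35.3
Slice 7: Δl = 1.6/cos38.8° = 2.053 m; N'_7 = 23·cos38.8° = 17.9; c'Δl = 28.95; W sinα = 14.4
Σc'Δl = 239.2 kN/m; ΣN' = 865.0 kN/m; ΣW sinα = 193.9 kN/m
Resisting = 239.2 + 865.0·tan26.6° = 239.2 + 433.2 = 672.4 kN/m
FS = 672.4 / 193.9 = 3.467

FS = 3.47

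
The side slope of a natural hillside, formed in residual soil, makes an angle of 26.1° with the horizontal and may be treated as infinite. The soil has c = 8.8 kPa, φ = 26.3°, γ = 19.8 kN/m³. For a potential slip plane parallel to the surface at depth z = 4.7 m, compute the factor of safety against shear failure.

For an infinite slope with a slip plane parallel to the surface (no pore pressure): FS = [c + γz cos²β tanφ] / [γz sinβ cosβ].
γz = 19.8·4.7 = 93.06 kN/m²
Numerator = 8.8 + 93.06·cos²26.1°·tan26.3° = 8.8 + 93.06·0.8065·0.4942 = 45.891 kPa
Denominator = 93.06·sin26.1°·cos26.1° = 93.06·0.4399·0.8980 = 36.766 kPa
FS = 45.891 / 36.766 = 1.248

FS = 1.25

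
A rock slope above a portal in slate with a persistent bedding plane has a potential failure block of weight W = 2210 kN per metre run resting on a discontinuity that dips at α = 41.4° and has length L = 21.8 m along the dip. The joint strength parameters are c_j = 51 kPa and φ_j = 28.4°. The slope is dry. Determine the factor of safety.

Resolving the block weight along and normal to the plane and applying the Mohr–Coulomb strength on the joint:
N' = W cosα = 2210·cos41.4° = 1657.7 kN/m
Driving force T = W sinα = 2210·sin41.4° = 1461.5 kN/m
Resisting force R = c_j·L + N'·tanφ_j = 51·21.8 + 1657.7·tan28.4° = 1111.8 + 896.3 = 2008.1 kN/m
FS = R / T = 2008.1 / 1461.5 = 1.374

FS = 1.37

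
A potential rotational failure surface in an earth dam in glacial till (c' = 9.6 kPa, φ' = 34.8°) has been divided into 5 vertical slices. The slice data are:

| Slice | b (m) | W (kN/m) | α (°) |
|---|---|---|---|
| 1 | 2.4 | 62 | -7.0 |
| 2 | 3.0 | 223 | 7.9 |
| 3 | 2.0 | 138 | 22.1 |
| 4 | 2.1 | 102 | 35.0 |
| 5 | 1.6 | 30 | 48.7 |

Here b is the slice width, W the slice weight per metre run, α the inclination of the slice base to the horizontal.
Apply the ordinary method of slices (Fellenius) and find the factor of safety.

Ordinary method of slices: FS = Σ[c'·Δl_i + (W_i cosα_i)·tanφ'] / Σ W_i sinα_i, with Δl_i = b_i / cosα_i.
Slice 1: Δl = 2.4/cos(-7.0°) = 2.418 m; N'_1 = 62·cos(-7.0°) = 61.5; c'Δl = 23.21; W sinα = -7.6
Slice 2: Δl = 3.0/cos7.9° = 3.029 m; N'_2 = 223·cos7.9° = 220.9; c'Δl = 29.08; W sinα = 30.7
Slice 3: Δl = 2.0/cos22.1° = 2.159 m; N'_3 = 138·cos22.1° = 127.9; c'Δl = 20.72; W sinα = 51.9
Slice 4: Δl = 2.1/cos35.0° = 2.564 m; N'_4 = 102·cos35.0° = 83.6; c'Δl = 24.61; W sinα = 58.5
Slice 5: Δl = 1.6/cos48.7° = 2.424 m; N'_5 = 30·cos48.7° = 19.8; c'Δl = 23.27; W sinα = 22.5
Σc'Δl = 120.9 kN/m; ΣN' = 513.6 kN/m; ΣW sinα = 156.1 kN/m
Resisting = 120.9 + 513.6·tan34.8° = 120.9 + 357.0 = 477.9 kN/m
FS = 477.9 / 156.1 = 3.062

FS = 3.06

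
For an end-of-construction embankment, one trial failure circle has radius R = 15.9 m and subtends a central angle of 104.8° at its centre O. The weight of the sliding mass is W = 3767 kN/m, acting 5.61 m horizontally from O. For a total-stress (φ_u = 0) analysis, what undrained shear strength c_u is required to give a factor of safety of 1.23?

c_u = 56.2 kPa

FS = c_u·L_a·R / (W·d), so c_u = FS·W·d / (L_a·R).
Arc length L_a = R·θ = 15.9·(104.8°·π/180) = 15.9·1.8291 = 29.08 m
c_u = 1.23·3767·5.61 / (29.08·15.9) = 25993.4 / 462.42 = 56.21 kPa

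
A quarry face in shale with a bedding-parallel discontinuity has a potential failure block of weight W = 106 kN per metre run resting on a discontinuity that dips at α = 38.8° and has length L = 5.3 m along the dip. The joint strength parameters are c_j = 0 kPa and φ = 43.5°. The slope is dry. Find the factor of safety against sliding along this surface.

Resolving the block weight along and normal to the plane and applying the Mohr–Coulomb strength on the joint:
N' = W cosα = 106·cos38.8° = 82.6 kN/m
Driving force T = W sinα = 106·sin38.8° = 66.4 kN/m
Resisting force R = c_j·L + N'·tanφ = 0·5.3 + 82.6·tan43.5° = 0.0 + 78.4 = 78.4 kN/m
FS = R / T = 78.4 / 66.4 = 1.180

FS = 1.18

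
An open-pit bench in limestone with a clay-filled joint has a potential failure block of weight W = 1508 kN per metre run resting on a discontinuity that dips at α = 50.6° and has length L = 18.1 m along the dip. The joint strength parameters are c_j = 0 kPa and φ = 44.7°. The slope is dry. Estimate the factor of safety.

Resolving the block weight along and normal to the plane and applying the Mohr–Coulomb strength on the joint:
N' = W cosα = 1508·cos50.6° = 957.2 kN/m
Driving force T = W sinα = 1508·sin50.6° = 1165.3 kN/m
Resisting force R = c_j·L + N'·tanφ = 0·18.1 + 957.2·tan44.7° = 0.0 + 947.2 = 947.2 kN/m
FS = R / T = 947.2 / 1165.3 = 0.813

FS = 0.81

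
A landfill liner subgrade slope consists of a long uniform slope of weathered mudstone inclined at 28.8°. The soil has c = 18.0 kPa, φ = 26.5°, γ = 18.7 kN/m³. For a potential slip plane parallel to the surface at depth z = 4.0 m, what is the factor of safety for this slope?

For an infinite slope with a slip plane parallel to the surface (no pore pressure): FS = [c + γz cos²β tanφ] / [γz sinβ cosβ].
γz = 18.7·4.0 = 74.80 kN/m²
Numerator = 18.0 + 74.80·cos²28.8°·tan26.5° = 18.0 + 74.80·0.7679·0.4986 = 46.638 kPa
Denominator = 74.80·sin28.8°·cos28.8° = 74.80·0.4818·0.8763 = 31.578 kPa
FS = 46.638 / 31.578 = 1.477

FS = 1.48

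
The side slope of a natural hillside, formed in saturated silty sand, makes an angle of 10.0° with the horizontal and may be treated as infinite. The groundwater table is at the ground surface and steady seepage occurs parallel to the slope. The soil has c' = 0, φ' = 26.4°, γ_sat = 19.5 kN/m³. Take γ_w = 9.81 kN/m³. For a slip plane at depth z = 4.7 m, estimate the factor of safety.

FS = 1.40

With seepage parallel to the slope and the water table at the surface, the effective normal stress on the slip plane uses the buoyant unit weight γ' = γ_sat − γ_w while the driving shear stress uses γ_sat:
FS = [c' + γ' z cos²β tanφ'] / [γ_sat z sinβ cosβ]
(For c' = 0 this reduces to FS = (γ'/γ_sat)·tanφ'/tanβ.)
γ' = 19.5 − 9.81 = 9.69 kN/m³
Numerator = 0.0 + 9.69·4.7·cos²10.0°·tan26.4° = 0.0 + 9.69·4.7·0.9698·0.4964 = 21.926 kPa
Denominator = 19.5·4.7·sin10.0°·cos10.0° = 19.5·4.7·0.1736·0.9848 = 15.673 kPa
FS = 21.926 / 15.673 = 1.399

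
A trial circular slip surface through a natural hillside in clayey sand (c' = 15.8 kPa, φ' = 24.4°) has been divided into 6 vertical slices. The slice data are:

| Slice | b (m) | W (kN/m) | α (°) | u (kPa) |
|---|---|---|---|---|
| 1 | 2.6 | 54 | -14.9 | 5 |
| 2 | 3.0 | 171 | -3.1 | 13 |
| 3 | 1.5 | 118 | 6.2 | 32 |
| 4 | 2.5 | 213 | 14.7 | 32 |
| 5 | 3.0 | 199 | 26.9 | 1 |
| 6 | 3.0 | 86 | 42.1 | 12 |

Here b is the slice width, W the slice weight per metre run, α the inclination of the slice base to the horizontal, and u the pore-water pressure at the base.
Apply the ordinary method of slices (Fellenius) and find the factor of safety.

Ordinary method of slices: FS = Σ[c'·Δl_i + (W_i cosα_i − u_i·Δl_i)·tanφ'] / Σ W_i sinα_i, with Δl_i = b_i / cosα_i.
Slice 1: Δl = 2.6/cos(-14.9°) = 2.690 m; N'_1 = 54·cos(-14.9°) − 5·2.690 = 38.7; c'Δl = 42.51; W sinα = -13.9
Slice 2: Δl = 3.0/cos(-3.1°) = 3.004 m; N'_2 = 171·cos(-3.1°) − 13·3.004 = 131.7; c'Δl = 47.47; W sinα = -9.2
Slice 3: Δl = 1.5/cos6.2° = 1.509 m; N'_3 = 118·cos6.2° − 32·1.509 = 69.0; c'Δl = 23.84; W sinα = 12.7
Slice 4: Δl = 2.5/cos14.7° = 2.585 m; N'_4 = 213·cos14.7° − 32·2.585 = 123.3; c'Δl = 40.84; W sinα = 54.1
Slice 5: Δl = 3.0/cos26.9° = 3.364 m; N'_5 = 199·cos26.9° − 1·3.364 = 174.1; c'Δl = 53.15; W sinα = 90.0
Slice 6: Δl = 3.0/cos42.1° = 4.043 m; N'_6 = 86·cos42.1° − 12·4.043 = 15.3; c'Δl = 63.88; W sinα = 57.7
Σc'Δl = 271.7 kN/m; ΣN' = 552.2 kN/m; ΣW sinα = 191.4 kN/m
Resisting = 271.7 + 552.2·tan24.4° = 271.7 + 250.5 = 522.2 kN/m
FS = 522.2 / 191.4 = 2.729

FS = 2.73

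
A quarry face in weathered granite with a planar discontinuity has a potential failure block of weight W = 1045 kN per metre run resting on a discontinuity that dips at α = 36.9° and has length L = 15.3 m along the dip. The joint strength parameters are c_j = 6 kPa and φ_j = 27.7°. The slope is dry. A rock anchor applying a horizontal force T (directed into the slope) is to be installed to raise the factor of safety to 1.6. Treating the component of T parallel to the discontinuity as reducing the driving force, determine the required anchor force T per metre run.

Resolving forces along and normal to the sliding plane, with the horizontal anchor force T adding T·sinα to the effective normal force and T·cosα acting up the plane against the driving force:
FS = [c_jL + (W cosα + T sinα) tanφ_j] / [W sinα − T cosα]
Without the anchor: N' = 835.7 kN/m, driving T_d = 627.4 kN/m, resisting R = 6·15.3 + 835.7·tan27.7° = 530.5 kN/m, FS = 0.85.
Setting FS = 1.6 and solving for T:
1.6·(627.4 − T cos36.9°) = 530.5 + T sin36.9°·tan27.7°
T·(sin36.9°·tan27.7° + 1.6·cos36.9°) = 1.6·627.4 − 530.5
T·(0.6004·0.5250 + 1.6·0.7997) = 1003.9 − 530.5 = 473.4
T·1.5947 = 473.4
T = 296.8 kN/m

T = 297 kN/m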